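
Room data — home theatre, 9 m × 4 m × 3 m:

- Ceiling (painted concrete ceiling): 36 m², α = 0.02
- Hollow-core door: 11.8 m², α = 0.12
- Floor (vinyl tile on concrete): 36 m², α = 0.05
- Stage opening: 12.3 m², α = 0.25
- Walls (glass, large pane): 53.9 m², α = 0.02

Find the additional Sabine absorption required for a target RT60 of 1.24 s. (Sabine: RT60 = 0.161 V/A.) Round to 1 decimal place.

5.9 sabins

Summing Sᵢαᵢ: 0.720 + 1.416 + 1.800 + 3.075 + 1.078 → A₁ = 8.089 sabins.
Target A₂ = 0.161·108/1.24 = 14.023 sabins (V = 108 m³).
ΔA = A₂ − A₁ = 14.023 − 8.089 = 5.9 sabins.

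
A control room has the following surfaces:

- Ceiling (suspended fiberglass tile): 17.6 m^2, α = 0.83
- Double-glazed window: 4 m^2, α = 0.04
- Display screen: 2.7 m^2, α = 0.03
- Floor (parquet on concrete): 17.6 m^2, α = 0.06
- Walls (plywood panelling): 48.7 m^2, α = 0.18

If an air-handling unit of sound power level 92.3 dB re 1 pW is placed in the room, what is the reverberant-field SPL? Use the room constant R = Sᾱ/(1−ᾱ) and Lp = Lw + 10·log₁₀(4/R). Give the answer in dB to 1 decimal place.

A = 24.671 sabins; S = 90.6 m^2.
ᾱ = 24.671/90.6 = 0.2723; R = Sᾱ/(1−ᾱ) = 24.671/(1−0.2723) = 33.903 m^2.
Lp = 92.3 + 10·log₁₀(4/33.903) = 92.3 + (-9.28) = 83.0 dB.

83.0 dB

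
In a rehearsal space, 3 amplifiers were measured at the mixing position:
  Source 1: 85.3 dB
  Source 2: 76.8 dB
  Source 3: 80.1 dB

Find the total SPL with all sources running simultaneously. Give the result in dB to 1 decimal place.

86.9 dB

Σ 10^(Lᵢ/10) = 4.89e+08.
Back to dB: 10·log₁₀ Σ = 86.9 dB.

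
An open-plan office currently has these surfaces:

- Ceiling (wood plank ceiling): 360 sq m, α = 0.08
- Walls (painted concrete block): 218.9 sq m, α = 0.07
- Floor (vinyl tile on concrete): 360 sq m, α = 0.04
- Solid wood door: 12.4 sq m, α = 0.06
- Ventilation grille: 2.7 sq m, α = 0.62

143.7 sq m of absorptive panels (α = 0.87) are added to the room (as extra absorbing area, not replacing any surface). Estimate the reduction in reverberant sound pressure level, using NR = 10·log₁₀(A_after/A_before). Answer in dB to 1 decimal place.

4.8 dB

A_before = Σ Sᵢαᵢ = 360×0.08 + 218.9×0.07 + 360×0.04 + 12.4×0.06 + 2.7×0.62 = 60.941 sabins.
Added absorption = 143.7 × 0.87 = 125.019 sabins.
A_after = 60.941 + 125.019 = 185.960 sabins.
NR = 10·log₁₀(185.960/60.941) = 4.8 dB.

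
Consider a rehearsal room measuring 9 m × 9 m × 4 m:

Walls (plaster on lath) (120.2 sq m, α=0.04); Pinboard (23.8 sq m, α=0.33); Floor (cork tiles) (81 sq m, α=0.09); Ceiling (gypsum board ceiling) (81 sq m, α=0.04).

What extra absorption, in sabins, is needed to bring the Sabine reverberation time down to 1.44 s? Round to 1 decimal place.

A₁ = Σ Sᵢαᵢ = 120.2×0.04 + 23.8×0.33 + 81×0.09 + 81×0.04 = 23.192 sabins.
V = 324 m³. Required absorption A₂ = 0.161 × 324 / 1.44 = 36.225 sabins.
Shortfall: 36.225 − 23.192 = 13.0 sabins.

13.0 sabins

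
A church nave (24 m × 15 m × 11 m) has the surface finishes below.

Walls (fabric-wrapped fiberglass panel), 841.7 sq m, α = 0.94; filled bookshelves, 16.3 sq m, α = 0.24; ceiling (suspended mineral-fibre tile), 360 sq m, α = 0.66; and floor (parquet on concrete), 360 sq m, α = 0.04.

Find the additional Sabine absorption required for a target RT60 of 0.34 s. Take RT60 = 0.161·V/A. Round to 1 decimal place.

Equivalent absorption area: A₁ = 841.7×0.94 + 16.3×0.24 + 360×0.66 + 360×0.04 = 1047.110 sq m.
For T = 0.34 s, need A₂ = 0.161·V/T = 0.161·3960/0.34 = 1875.176 sabins.
ΔA = A₂ − A₁ = 1875.176 − 1047.110 = 828.1 sabins.

828.1 sabins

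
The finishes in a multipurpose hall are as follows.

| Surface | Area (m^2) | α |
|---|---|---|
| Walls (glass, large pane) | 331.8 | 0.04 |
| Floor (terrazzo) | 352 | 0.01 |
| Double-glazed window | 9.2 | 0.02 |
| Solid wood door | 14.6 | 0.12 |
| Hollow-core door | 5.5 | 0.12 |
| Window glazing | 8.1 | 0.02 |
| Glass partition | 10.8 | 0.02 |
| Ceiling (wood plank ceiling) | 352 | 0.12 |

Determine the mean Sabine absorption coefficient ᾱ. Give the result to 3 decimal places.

Total surface area S = 1084.0 m^2.
Σ(Sᵢαᵢ) = 331.8·0.04 + 352·0.01 + 9.2·0.02 + 14.6·0.12 + 5.5·0.12 + 8.1·0.02 + 10.8·0.02 + 352·0.12 = 62.006.
ᾱ = 62.006 / 1084.0 = 0.057.

0.057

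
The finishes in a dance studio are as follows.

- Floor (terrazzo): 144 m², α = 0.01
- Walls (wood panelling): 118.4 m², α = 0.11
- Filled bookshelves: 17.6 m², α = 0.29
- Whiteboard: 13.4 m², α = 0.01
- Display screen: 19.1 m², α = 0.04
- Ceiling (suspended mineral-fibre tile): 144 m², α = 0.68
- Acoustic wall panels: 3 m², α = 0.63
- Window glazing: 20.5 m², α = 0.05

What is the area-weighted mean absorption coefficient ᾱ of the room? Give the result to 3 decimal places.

0.253

Total surface area S = 480.0 m².
Weighted sum Σ Sα = 121.301.
ᾱ = A/S = 0.253.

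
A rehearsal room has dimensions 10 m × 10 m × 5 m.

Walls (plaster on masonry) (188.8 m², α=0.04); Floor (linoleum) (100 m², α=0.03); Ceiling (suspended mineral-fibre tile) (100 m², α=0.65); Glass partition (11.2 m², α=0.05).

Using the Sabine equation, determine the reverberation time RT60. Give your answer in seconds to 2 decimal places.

1.06 s

Equivalent absorption area: A = 188.8*0.04 + 100*0.03 + 100*0.65 + 11.2*0.05 = 76.112 m².
Room volume: 500 m³.
RT60 = 0.161 · V / A = 0.161 × 500 / 76.112 = 1.06 s.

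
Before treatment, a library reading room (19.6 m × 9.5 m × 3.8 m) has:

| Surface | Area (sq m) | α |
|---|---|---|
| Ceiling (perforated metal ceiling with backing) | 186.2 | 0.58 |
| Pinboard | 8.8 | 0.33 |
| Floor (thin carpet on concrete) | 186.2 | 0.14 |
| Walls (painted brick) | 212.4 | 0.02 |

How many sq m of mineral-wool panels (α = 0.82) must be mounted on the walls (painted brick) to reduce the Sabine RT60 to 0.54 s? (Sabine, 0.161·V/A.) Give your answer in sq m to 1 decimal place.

A₁ = Σ Sᵢαᵢ = 186.2·0.58 + 8.8·0.33 + 186.2·0.14 + 212.4·0.02 = 141.216 sabins.
V = 707.56 m³. Target absorption A₂ = 0.161 × 707.56 / 0.54 = 210.958 sabins.
Absorption to add: 210.958 − 141.216 = 69.742 sabins.
Each sq m of panel replacing the walls (painted brick) adds (0.82 − 0.02) = 0.80 sabins.
Area = ΔA/Δα = 69.742/0.80 = 87.2 sq m.

87.2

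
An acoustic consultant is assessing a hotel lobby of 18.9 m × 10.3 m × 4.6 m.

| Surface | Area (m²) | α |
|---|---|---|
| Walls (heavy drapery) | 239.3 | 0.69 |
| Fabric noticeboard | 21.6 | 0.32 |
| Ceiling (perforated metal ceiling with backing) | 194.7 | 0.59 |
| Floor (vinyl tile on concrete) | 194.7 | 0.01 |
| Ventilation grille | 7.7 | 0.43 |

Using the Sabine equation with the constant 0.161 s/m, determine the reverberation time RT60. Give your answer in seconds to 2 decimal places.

0.49 s

Summing Sᵢαᵢ: 165.117 + 6.912 + 114.873 + 1.947 + 3.311 → A = 292.160 sabins.
Volume V = 18.9 × 10.3 × 4.6 = 895.482 m³.
Sabine: RT60 = 0.161 × 895.482 / 292.160 = 0.49 s.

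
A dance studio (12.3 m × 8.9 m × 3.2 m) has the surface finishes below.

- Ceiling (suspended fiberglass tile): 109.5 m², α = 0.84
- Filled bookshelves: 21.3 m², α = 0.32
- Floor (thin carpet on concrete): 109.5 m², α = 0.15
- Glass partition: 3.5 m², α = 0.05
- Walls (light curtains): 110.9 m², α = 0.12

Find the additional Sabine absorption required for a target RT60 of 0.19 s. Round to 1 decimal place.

168.1 sabins

Total absorption A₁ = 109.5*0.84 + 21.3*0.32 + 109.5*0.15 + 3.5*0.05 + 110.9*0.12
  = 91.980 + 6.816 + 16.425 + 0.175 + 13.308 = 128.704 m² sabins.
V = 350.304 m³. Required absorption A₂ = 0.161 × 350.304 / 0.19 = 296.837 sabins.
ΔA = A₂ − A₁ = 296.837 − 128.704 = 168.1 sabins.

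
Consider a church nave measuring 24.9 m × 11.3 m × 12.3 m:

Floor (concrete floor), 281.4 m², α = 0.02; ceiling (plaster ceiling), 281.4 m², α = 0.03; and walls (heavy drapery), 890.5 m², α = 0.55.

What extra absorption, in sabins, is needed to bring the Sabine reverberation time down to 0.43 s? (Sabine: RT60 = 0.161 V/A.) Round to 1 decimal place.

792.0 sabins

Summing Sᵢαᵢ: 5.628 + 8.442 + 489.775 → A₁ = 503.845 sabins.
For T = 0.43 s, need A₂ = 0.161·V/T = 0.161·3460.851/0.43 = 1295.807 sabins.
Shortfall: 1295.807 − 503.845 = 792.0 sabins.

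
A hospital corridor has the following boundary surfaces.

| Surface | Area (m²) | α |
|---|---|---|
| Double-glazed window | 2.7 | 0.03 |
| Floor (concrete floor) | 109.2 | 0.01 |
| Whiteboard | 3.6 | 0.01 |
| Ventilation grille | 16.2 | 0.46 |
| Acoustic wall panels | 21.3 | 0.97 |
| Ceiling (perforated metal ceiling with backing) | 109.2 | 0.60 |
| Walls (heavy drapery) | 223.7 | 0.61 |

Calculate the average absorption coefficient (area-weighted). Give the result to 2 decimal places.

S = Σ Sᵢ = 2.7 + 109.2 + 3.6 + 16.2 + 21.3 + 109.2 + 223.7 = 485.9 m².
Weighted sum Σ Sα = 231.299.
ᾱ = 231.299 / 485.9 = 0.48.

0.48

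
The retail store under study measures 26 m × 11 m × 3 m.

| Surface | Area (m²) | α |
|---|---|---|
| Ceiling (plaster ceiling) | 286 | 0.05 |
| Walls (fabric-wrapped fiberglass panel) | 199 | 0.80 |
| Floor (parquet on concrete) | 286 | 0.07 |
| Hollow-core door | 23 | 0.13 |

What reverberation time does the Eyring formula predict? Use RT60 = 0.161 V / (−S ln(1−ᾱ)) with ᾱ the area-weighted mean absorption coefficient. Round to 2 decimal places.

0.61 s

Total surface area S = 286 + 199 + 286 + 23 = 794.0 m².
Absorption A = 286·0.05 + 199·0.80 + 286·0.07 + 23·0.13 = 196.510 sabins.
Mean coefficient ᾱ = A/S = 0.2475.
Eyring denominator: −S ln(1−ᾱ) = 225.777.
V = 26 × 11 × 3 = 858 m³.
RT60 = 0.161 × 858 / 225.777 = 0.61 s.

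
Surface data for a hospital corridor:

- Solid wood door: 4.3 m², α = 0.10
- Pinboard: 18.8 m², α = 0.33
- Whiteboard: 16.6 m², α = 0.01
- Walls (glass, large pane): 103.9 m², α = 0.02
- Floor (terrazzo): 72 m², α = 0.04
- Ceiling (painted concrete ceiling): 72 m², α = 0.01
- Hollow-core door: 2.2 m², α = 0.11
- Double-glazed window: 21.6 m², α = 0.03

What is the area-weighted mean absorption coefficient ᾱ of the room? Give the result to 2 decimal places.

Total surface area S = 311.4 m².
Σ(Sᵢαᵢ) = 4.3·0.10 + 18.8·0.33 + 16.6·0.01 + 103.9·0.02 + 72·0.04 + 72·0.01 + 2.2·0.11 + 21.6·0.03 = 13.368.
ᾱ = 13.368 / 311.4 = 0.04.

0.04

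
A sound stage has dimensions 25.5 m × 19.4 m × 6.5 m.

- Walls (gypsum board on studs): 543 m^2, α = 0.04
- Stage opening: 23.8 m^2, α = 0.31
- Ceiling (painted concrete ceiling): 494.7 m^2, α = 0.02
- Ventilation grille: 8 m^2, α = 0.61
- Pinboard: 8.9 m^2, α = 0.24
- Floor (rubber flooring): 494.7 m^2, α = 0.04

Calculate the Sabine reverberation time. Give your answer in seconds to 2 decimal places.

Equivalent absorption area: A = 543×0.04 + 23.8×0.31 + 494.7×0.02 + 8×0.61 + 8.9×0.24 + 494.7×0.04 = 65.796 m^2.
V = 25.5·19.4·6.5 = 3215.55 m³.
T = 0.161 V/A = 0.161·3215.55/65.796 = 7.87 s.

7.87 s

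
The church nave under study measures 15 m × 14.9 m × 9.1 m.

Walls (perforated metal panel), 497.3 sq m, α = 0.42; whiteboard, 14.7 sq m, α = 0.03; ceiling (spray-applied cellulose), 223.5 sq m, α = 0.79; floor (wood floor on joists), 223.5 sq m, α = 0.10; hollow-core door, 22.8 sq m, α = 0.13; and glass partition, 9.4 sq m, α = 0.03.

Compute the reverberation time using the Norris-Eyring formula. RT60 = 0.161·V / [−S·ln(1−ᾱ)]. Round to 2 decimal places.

0.62 s

Total surface area S = 497.3 + 14.7 + 223.5 + 223.5 + 22.8 + 9.4 = 991.2 sq m.
Σ(Sᵢαᵢ) = 497.3×0.42 + 14.7×0.03 + 223.5×0.79 + 223.5×0.10 + 22.8×0.13 + 9.4×0.03 = 411.468.
ᾱ = 411.468 / 991.2 = 0.4151.
−S·ln(1−ᾱ) = −991.2 × ln(1 − 0.4151) = 531.595.
V = 15 × 14.9 × 9.1 = 2033.85 m³.
RT60 = 0.161 × 2033.85 / 531.595 = 0.62 s.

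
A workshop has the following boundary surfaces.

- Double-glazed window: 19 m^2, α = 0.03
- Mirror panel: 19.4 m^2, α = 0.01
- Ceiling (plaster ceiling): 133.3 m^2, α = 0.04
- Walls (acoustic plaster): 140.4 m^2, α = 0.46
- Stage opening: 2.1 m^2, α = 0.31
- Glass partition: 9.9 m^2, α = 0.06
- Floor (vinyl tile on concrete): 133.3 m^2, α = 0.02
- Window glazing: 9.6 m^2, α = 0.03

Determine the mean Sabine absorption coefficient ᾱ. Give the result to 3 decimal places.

S = Σ Sᵢ = 19 + 19.4 + 133.3 + 140.4 + 2.1 + 9.9 + 133.3 + 9.6 = 467.0 m^2.
Σ(Sᵢαᵢ) = 19·0.03 + 19.4·0.01 + 133.3·0.04 + 140.4·0.46 + 2.1·0.31 + 9.9·0.06 + 133.3·0.02 + 9.6·0.03 = 74.879.
ᾱ = 74.879 / 467.0 = 0.160.

0.160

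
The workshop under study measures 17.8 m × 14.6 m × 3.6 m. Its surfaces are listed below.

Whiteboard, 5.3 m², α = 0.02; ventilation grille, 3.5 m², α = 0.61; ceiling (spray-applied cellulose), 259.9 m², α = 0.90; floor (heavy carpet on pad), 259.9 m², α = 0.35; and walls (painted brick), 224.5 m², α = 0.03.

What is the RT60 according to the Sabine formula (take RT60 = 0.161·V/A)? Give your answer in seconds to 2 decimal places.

0.45 s

A = Σ Sᵢαᵢ = 5.3×0.02 + 3.5×0.61 + 259.9×0.90 + 259.9×0.35 + 224.5×0.03 = 333.851 sabins.
Volume V = 17.8 × 14.6 × 3.6 = 935.568 m³.
RT60 = 0.161 · V / A = 0.161 × 935.568 / 333.851 = 0.45 s.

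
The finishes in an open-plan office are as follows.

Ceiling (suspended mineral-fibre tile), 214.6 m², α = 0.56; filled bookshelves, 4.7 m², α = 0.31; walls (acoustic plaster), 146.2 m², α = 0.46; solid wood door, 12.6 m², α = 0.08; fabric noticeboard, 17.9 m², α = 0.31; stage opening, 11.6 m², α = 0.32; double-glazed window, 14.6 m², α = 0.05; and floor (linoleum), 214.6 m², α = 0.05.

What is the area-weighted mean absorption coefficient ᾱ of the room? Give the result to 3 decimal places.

0.331

S = Σ Sᵢ = 214.6 + 4.7 + 146.2 + 12.6 + 17.9 + 11.6 + 14.6 + 214.6 = 636.8 m².
Weighted sum Σ Sα = 210.614.
ᾱ = 210.614 / 636.8 = 0.331.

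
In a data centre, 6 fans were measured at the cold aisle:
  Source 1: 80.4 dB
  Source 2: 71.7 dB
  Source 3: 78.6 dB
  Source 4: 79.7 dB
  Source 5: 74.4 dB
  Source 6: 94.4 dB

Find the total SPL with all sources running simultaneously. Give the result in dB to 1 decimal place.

94.9 dB

Σ 10^(Lᵢ/10) = 3.072e+09.
Back to dB: 10·log₁₀ Σ = 94.9 dB.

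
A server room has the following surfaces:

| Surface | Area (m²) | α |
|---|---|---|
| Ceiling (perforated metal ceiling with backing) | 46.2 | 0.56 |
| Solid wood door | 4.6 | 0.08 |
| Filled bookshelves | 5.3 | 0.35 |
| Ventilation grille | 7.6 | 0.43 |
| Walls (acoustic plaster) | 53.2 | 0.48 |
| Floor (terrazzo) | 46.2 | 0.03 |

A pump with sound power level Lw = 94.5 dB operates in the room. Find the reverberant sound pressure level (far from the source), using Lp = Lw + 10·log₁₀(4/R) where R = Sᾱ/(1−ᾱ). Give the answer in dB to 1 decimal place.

Σ(Sᵢαᵢ) = 46.2·0.56 + 4.6·0.08 + 5.3·0.35 + 7.6·0.43 + 53.2·0.48 + 46.2·0.03 = 58.285; total area S = 163.1 m².
ᾱ = 0.3574, so room constant R = A/(1−ᾱ) = 90.702 m².
Lp = 94.5 + 10·log₁₀(4/90.702) = 94.5 + (-13.56) = 80.9 dB.

80.9 dB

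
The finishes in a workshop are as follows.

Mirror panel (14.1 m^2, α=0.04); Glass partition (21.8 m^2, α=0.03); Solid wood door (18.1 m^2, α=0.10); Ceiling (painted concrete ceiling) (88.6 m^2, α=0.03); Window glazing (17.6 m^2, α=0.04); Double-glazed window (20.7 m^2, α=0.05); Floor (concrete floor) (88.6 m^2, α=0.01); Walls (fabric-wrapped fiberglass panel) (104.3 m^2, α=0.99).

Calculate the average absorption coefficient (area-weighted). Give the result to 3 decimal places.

S = Σ Sᵢ = 14.1 + 21.8 + 18.1 + 88.6 + 17.6 + 20.7 + 88.6 + 104.3 = 373.8 m^2.
Σ(Sᵢαᵢ) = 14.1×0.04 + 21.8×0.03 + 18.1×0.10 + 88.6×0.03 + 17.6×0.04 + 20.7×0.05 + 88.6×0.01 + 104.3×0.99 = 111.568.
ᾱ = A/S = 0.298.

0.298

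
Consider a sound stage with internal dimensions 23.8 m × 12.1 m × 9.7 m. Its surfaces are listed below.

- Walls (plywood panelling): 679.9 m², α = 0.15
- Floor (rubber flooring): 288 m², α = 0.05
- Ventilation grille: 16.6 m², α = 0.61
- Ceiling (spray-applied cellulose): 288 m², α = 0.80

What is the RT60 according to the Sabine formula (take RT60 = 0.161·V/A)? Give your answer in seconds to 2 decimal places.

1.26 s

Total absorption A = 679.9·0.15 + 288·0.05 + 16.6·0.61 + 288·0.80
  = 101.985 + 14.400 + 10.126 + 230.400 = 356.911 m² sabins.
Room volume: 2793.406 m³.
T = 0.161 V/A = 0.161·2793.406/356.911 = 1.26 s.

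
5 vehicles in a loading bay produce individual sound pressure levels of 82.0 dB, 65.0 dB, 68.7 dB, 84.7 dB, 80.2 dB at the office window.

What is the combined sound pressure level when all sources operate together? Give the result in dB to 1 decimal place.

87.6 dB

Sum in the linear (power) domain: Σ 10^(Lᵢ/10) = 10^(82.0/10) + 10^(65.0/10) + 10^(68.7/10) + 10^(84.7/10) + 10^(80.2/10) = 5.689e+08.
Combined level = 10 log₁₀(5.689e+08) = 87.6 dB.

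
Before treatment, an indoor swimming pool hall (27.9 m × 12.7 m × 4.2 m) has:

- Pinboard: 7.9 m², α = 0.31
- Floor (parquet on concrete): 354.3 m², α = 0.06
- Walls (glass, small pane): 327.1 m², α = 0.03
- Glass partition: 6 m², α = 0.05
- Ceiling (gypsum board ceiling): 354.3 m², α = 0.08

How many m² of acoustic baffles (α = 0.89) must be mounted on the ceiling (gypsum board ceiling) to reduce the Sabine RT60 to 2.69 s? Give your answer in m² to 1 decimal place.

33.2

Summing Sᵢαᵢ: 2.449 + 21.258 + 9.813 + 0.300 + 28.344 → A₁ = 62.164 sabins.
V = 1488.186 m³. Target absorption A₂ = 0.161 × 1488.186 / 2.69 = 89.070 sabins.
ΔA needed = 89.070 − 62.164 = 26.906 sabins.
Net gain per m²: Δα = 0.89 − 0.08 = 0.81.
Area = ΔA/Δα = 26.906/0.81 = 33.2 m².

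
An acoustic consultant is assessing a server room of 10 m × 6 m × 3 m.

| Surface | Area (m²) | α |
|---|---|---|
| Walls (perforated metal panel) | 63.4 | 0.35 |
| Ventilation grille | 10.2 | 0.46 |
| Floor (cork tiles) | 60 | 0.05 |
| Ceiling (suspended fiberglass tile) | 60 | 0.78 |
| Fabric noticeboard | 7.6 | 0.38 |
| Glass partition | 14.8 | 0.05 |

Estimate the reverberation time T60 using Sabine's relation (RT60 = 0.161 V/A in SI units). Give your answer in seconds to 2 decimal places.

0.36 s

Total absorption A = 63.4·0.35 + 10.2·0.46 + 60·0.05 + 60·0.78 + 7.6·0.38 + 14.8·0.05
  = 22.190 + 4.692 + 3.000 + 46.800 + 2.888 + 0.740 = 80.310 m² sabins.
V = 10·6·3 = 180 m³.
T = 0.161 V/A = 0.161·180/80.310 = 0.36 s.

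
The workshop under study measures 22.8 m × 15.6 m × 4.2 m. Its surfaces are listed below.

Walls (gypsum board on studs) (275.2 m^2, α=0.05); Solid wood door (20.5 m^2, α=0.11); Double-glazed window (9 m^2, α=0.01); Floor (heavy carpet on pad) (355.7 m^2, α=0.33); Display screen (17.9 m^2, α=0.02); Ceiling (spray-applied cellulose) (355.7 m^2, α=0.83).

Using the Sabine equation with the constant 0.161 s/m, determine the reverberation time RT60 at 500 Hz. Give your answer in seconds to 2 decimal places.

A = Σ Sᵢαᵢ = 275.2*0.05 + 20.5*0.11 + 9*0.01 + 355.7*0.33 + 17.9*0.02 + 355.7*0.83 = 429.075 sabins.
V = 22.8·15.6·4.2 = 1493.856 m³.
RT60 = 0.161 · V / A = 0.161 × 1493.856 / 429.075 = 0.56 s.

0.56 s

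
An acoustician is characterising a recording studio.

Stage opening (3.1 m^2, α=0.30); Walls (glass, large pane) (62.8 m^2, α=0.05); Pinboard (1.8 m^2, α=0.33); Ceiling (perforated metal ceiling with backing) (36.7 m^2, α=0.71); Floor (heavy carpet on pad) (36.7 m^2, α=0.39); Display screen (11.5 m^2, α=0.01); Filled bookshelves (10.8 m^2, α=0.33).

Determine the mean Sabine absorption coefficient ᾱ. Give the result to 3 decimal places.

0.298

Total surface area S = 163.4 m^2.
Weighted sum Σ Sα = 48.713.
ᾱ = 48.713 / 163.4 = 0.298.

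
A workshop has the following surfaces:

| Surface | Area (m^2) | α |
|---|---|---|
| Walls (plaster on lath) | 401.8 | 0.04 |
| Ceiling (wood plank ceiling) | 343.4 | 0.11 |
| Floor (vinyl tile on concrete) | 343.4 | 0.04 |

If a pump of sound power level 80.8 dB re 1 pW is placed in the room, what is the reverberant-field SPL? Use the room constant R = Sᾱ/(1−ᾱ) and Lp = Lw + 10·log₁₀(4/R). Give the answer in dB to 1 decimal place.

68.2 dB

A = 67.582 sabins; S = 1088.6 m^2.
ᾱ = 67.582/1088.6 = 0.0621; R = Sᾱ/(1−ᾱ) = 67.582/(1−0.0621) = 72.057 m^2.
Lp = Lw + 10 log₁₀(4/R) = 80.8 -12.56 = 68.2 dB.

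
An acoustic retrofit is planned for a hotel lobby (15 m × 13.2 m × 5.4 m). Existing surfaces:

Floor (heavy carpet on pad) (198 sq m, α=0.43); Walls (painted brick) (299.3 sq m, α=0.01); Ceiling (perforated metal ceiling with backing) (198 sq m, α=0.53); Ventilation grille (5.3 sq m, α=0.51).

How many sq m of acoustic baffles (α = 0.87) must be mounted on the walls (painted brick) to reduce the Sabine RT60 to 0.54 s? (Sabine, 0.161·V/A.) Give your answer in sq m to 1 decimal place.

Equivalent absorption area: A₁ = 198·0.43 + 299.3·0.01 + 198·0.53 + 5.3·0.51 = 195.776 sq m.
Required A₂ = 0.161·1069.2/0.54 = 318.780 sabins.
ΔA needed = 318.780 − 195.776 = 123.004 sabins.
Net gain per sq m: Δα = 0.87 − 0.01 = 0.86.
Panel area = 123.004 / 0.86 = 143.0 sq m.

143.0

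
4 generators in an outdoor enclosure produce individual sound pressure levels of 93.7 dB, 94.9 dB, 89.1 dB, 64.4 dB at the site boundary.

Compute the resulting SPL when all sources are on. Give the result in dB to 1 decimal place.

98.0 dB

Σ 10^(Lᵢ/10) = 6.25e+09.
L_total = 10·log₁₀(6.25e+09) = 98.0 dB.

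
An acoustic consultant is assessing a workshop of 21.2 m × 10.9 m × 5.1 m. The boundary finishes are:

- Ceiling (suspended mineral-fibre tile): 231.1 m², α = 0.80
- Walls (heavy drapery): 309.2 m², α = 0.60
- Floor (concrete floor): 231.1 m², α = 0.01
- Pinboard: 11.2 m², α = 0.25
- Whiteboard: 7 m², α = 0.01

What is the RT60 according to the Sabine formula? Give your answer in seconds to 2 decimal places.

0.51 s

Equivalent absorption area: A = 231.1·0.80 + 309.2·0.60 + 231.1·0.01 + 11.2·0.25 + 7·0.01 = 375.581 m².
V = 21.2·10.9·5.1 = 1178.508 m³.
Sabine: RT60 = 0.161 × 1178.508 / 375.581 = 0.51 s.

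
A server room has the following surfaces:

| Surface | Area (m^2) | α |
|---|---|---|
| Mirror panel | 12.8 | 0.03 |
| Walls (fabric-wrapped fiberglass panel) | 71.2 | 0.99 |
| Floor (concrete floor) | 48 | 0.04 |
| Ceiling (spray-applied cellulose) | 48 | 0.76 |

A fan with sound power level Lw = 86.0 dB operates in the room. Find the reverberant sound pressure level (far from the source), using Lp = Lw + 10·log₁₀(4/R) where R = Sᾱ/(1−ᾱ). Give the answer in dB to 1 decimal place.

Σ(Sᵢαᵢ) = 12.8·0.03 + 71.2·0.99 + 48·0.04 + 48·0.76 = 109.272; total area S = 180.0 m^2.
ᾱ = 0.6071, so room constant R = A/(1−ᾱ) = 278.117 m^2.
Lp = Lw + 10 log₁₀(4/R) = 86.0 -18.42 = 67.6 dB.

67.6 dB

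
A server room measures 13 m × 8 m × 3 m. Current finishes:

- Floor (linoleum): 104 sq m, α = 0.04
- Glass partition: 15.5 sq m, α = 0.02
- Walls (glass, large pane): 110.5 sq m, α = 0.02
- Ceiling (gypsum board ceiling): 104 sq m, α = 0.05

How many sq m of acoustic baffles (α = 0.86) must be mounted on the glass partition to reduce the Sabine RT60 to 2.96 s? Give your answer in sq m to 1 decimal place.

6.1

A₁ = Σ Sᵢαᵢ = 104·0.04 + 15.5·0.02 + 110.5·0.02 + 104·0.05 = 11.880 sabins.
V = 312 m³. Target absorption A₂ = 0.161 × 312 / 2.96 = 16.970 sabins.
Absorption to add: 16.970 − 11.880 = 5.090 sabins.
Each sq m of panel replacing the glass partition adds (0.86 − 0.02) = 0.84 sabins.
Panel area = 5.090 / 0.84 = 6.1 sq m.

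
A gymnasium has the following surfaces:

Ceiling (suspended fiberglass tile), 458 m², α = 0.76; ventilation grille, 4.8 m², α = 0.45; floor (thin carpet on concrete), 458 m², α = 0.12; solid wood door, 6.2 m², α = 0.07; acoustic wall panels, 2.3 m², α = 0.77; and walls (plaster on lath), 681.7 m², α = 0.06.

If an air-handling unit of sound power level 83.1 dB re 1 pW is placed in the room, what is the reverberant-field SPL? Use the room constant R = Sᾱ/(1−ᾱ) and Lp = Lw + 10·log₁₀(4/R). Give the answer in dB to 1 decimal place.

Σ(Sᵢαᵢ) = 458×0.76 + 4.8×0.45 + 458×0.12 + 6.2×0.07 + 2.3×0.77 + 681.7×0.06 = 448.307; total area S = 1611.0 m².
ᾱ = 448.307/1611.0 = 0.2783; R = Sᾱ/(1−ᾱ) = 448.307/(1−0.2783) = 621.182 m².
Lp = Lw + 10 log₁₀(4/R) = 83.1 -21.91 = 61.2 dB.

61.2 dB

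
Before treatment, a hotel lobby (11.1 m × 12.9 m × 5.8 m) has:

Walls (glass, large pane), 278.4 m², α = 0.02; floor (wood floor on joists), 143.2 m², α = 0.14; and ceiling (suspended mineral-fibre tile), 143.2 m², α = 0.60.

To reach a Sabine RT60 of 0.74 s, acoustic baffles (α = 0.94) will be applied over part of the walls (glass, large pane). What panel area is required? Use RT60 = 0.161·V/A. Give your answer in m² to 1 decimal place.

Summing Sᵢαᵢ: 5.568 + 20.048 + 85.920 → A₁ = 111.536 sabins.
V = 830.502 m³. Target absorption A₂ = 0.161 × 830.502 / 0.74 = 180.690 sabins.
Absorption to add: 180.690 − 111.536 = 69.154 sabins.
Net gain per m²: Δα = 0.94 − 0.02 = 0.92.
Panel area = 69.154 / 0.92 = 75.2 m².

75.2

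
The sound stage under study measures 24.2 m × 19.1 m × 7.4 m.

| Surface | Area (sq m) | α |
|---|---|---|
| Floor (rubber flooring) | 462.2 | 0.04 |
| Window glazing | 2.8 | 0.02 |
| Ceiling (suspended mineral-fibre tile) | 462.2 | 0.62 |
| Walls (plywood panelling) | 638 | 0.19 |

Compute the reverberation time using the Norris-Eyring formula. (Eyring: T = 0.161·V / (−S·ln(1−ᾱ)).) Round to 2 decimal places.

S = Σ Sᵢ = 1565.2 sq m.
Σ(Sᵢαᵢ) = 462.2×0.04 + 2.8×0.02 + 462.2×0.62 + 638×0.19 = 426.328.
Mean coefficient ᾱ = A/S = 0.2724.
−S·ln(1−ᾱ) = −1565.2 × ln(1 − 0.2724) = 497.740.
V = 24.2 × 19.1 × 7.4 = 3420.428 m³.
RT60 = 0.161 × 3420.428 / 497.740 = 1.11 s.

1.11 s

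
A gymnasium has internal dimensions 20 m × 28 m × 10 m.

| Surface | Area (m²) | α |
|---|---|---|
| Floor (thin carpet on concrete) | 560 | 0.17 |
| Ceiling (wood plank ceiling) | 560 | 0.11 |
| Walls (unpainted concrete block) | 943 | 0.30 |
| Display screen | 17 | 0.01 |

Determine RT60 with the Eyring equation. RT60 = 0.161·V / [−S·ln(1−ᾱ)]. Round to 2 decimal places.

1.82 sec

S = Σ Sᵢ = 2080.0 m².
Absorption A = 560×0.17 + 560×0.11 + 943×0.30 + 17×0.01 = 439.870 sabins.
Mean coefficient ᾱ = A/S = 0.2115.
−S·ln(1−ᾱ) = −2080.0 × ln(1 − 0.2115) = 494.256.
V = 20 × 28 × 10 = 5600 m³.
T = 0.161·V/[−S·ln(1−ᾱ)] = 0.161·5600/494.256 = 1.82 s.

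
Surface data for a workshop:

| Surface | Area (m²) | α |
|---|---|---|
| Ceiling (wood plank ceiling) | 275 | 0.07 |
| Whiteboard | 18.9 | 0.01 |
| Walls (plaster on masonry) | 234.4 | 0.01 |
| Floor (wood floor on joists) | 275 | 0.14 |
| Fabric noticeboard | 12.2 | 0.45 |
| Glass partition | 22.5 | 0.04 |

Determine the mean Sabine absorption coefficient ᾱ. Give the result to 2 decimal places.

0.08

Total surface area S = 838.0 m².
Σ(Sᵢαᵢ) = 275*0.07 + 18.9*0.01 + 234.4*0.01 + 275*0.14 + 12.2*0.45 + 22.5*0.04 = 66.673.
ᾱ = A/S = 0.08.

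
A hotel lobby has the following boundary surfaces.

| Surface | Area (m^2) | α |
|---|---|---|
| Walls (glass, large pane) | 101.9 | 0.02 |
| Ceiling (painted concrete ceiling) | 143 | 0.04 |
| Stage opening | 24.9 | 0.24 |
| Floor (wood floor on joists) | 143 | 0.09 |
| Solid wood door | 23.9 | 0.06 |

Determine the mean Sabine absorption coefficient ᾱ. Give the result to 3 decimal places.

0.064

Total surface area S = 436.7 m^2.
A = 101.9·0.02 + 143·0.04 + 24.9·0.24 + 143·0.09 + 23.9·0.06 = 28.038 sabins.
ᾱ = 28.038 / 436.7 = 0.064.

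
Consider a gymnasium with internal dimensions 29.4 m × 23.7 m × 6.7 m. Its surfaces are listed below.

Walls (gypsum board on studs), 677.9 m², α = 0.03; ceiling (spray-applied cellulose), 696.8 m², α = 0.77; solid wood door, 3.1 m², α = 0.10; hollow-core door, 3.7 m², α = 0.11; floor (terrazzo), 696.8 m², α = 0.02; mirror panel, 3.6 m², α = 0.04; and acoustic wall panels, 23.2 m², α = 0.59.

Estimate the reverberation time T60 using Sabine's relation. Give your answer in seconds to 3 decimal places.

Summing Sᵢαᵢ: 20.337 + 536.536 + 0.310 + 0.407 + 13.936 + 0.144 + 13.688 → A = 585.358 sabins.
Room volume: 4668.426 m³.
RT60 = 0.161 · V / A = 0.161 × 4668.426 / 585.358 = 1.284 s.

1.284 s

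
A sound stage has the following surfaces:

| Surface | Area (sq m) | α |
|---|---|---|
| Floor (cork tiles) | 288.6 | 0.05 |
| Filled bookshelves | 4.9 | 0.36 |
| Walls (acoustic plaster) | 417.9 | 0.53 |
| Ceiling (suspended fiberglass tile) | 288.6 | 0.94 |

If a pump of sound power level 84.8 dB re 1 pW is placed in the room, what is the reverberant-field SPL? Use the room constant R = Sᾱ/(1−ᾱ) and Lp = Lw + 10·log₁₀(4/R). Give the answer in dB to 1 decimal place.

Σ(Sᵢαᵢ) = 288.6×0.05 + 4.9×0.36 + 417.9×0.53 + 288.6×0.94 = 508.965; total area S = 1000.0 sq m.
ᾱ = 508.965/1000.0 = 0.5090; R = Sᾱ/(1−ᾱ) = 508.965/(1−0.5090) = 1036.589 sq m.
Lp = 84.8 + 10·log₁₀(4/1036.589) = 84.8 + (-24.14) = 60.7 dB.

60.7 dB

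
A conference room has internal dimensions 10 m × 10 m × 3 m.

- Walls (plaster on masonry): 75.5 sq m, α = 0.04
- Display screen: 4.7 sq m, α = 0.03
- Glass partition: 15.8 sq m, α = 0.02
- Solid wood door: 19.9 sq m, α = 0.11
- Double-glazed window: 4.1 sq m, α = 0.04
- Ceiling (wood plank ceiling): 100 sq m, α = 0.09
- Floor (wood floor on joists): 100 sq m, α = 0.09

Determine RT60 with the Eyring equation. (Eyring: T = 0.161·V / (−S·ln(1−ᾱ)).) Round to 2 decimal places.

1.95 s

S = Σ Sᵢ = 320.0 sq m.
Σ(Sᵢαᵢ) = 75.5×0.04 + 4.7×0.03 + 15.8×0.02 + 19.9×0.11 + 4.1×0.04 + 100×0.09 + 100×0.09 = 23.830.
ᾱ = 23.830 / 320.0 = 0.0745.
−S·ln(1−ᾱ) = −320.0 × ln(1 − 0.0745) = 24.775.
V = 10 × 10 × 3 = 300 m³.
RT60 = 0.161 × 300 / 24.775 = 1.95 s.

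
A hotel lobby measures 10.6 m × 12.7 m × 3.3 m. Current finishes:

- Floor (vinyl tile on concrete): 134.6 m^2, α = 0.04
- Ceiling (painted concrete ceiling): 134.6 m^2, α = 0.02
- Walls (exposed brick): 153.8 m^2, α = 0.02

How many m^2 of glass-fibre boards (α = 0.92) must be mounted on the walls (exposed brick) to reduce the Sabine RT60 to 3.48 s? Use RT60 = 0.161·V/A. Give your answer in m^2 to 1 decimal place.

10.4

Equivalent absorption area: A₁ = 134.6·0.04 + 134.6·0.02 + 153.8·0.02 = 11.152 m^2.
V = 444.246 m³. Target absorption A₂ = 0.161 × 444.246 / 3.48 = 20.553 sabins.
ΔA needed = 20.553 − 11.152 = 9.401 sabins.
Each m^2 of panel replacing the walls (exposed brick) adds (0.92 − 0.02) = 0.90 sabins.
Area = ΔA/Δα = 9.401/0.90 = 10.4 m^2.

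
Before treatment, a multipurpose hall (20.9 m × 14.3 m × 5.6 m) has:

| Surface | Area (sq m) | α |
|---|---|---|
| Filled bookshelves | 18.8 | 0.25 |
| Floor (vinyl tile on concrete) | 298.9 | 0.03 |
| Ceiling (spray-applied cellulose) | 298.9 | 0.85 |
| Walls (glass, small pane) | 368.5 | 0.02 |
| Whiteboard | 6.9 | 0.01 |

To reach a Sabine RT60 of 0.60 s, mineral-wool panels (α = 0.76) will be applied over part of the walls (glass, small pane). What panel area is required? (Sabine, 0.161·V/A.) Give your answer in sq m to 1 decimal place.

A₁ = Σ Sᵢαᵢ = 18.8·0.25 + 298.9·0.03 + 298.9·0.85 + 368.5·0.02 + 6.9·0.01 = 275.171 sabins.
V = 1673.672 m³. Target absorption A₂ = 0.161 × 1673.672 / 0.60 = 449.102 sabins.
ΔA needed = 449.102 − 275.171 = 173.931 sabins.
Net gain per sq m: Δα = 0.76 − 0.02 = 0.74.
Panel area = 173.931 / 0.74 = 235.0 sq m.

235.0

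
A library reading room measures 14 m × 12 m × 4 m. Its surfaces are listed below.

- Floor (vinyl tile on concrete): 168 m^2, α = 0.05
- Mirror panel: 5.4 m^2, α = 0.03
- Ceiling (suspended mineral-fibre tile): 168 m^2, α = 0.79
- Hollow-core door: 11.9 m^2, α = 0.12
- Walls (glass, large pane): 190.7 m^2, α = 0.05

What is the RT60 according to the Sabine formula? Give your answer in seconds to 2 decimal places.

0.71 s

Summing Sᵢαᵢ: 8.400 + 0.162 + 132.720 + 1.428 + 9.535 → A = 152.245 sabins.
V = 14·12·4 = 672 m³.
RT60 = 0.161 · V / A = 0.161 × 672 / 152.245 = 0.71 s.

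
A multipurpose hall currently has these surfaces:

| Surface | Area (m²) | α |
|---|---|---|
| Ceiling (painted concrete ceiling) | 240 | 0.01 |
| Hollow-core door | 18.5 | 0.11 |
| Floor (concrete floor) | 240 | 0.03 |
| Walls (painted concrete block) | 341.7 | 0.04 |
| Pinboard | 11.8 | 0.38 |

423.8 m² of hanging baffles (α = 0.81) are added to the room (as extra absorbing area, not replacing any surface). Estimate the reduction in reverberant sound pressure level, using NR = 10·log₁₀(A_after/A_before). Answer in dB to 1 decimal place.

11.0 dB

Equivalent absorption area: A_before = 240×0.01 + 18.5×0.11 + 240×0.03 + 341.7×0.04 + 11.8×0.38 = 29.787 m².
Treatment contributes 423.8·0.81 = 343.278 sabins.
New total A_after = 373.065 sabins.
Reduction = 10 log₁₀(A_after/A_before) = 10 log₁₀(12.5244) = 11.0 dB.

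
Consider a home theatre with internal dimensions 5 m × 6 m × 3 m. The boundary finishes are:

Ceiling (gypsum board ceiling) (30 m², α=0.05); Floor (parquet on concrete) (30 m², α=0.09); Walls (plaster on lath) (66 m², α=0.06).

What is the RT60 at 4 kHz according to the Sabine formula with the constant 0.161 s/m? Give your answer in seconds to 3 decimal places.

A = Σ Sᵢαᵢ = 30×0.05 + 30×0.09 + 66×0.06 = 8.160 sabins.
Volume V = 5 × 6 × 3 = 90 m³.
Sabine: RT60 = 0.161 × 90 / 8.160 = 1.776 s.

1.776 s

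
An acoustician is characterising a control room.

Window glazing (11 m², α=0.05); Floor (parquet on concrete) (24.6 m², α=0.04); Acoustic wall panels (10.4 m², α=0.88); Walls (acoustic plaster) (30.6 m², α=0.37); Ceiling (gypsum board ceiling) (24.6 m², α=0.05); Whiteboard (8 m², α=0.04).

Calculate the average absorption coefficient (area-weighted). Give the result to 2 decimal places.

S = Σ Sᵢ = 11 + 24.6 + 10.4 + 30.6 + 24.6 + 8 = 109.2 m².
A = 11·0.05 + 24.6·0.04 + 10.4·0.88 + 30.6·0.37 + 24.6·0.05 + 8·0.04 = 23.558 sabins.
ᾱ = 23.558 / 109.2 = 0.22.

0.22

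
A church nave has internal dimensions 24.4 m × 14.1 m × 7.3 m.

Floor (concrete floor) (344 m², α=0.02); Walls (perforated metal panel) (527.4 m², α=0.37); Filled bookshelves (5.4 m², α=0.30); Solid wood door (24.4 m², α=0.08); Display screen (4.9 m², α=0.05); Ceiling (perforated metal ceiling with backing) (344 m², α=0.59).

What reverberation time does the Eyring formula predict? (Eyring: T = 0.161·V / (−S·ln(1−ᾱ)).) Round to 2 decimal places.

0.82 s

Total surface area S = 344 + 527.4 + 5.4 + 24.4 + 4.9 + 344 = 1250.1 m².
Absorption A = 344·0.02 + 527.4·0.37 + 5.4·0.30 + 24.4·0.08 + 4.9·0.05 + 344·0.59 = 408.795 sabins.
ᾱ = 408.795 / 1250.1 = 0.3270.
−S·ln(1−ᾱ) = −1250.1 × ln(1 − 0.3270) = 495.052.
V = 24.4 × 14.1 × 7.3 = 2511.492 m³.
RT60 = 0.161 × 2511.492 / 495.052 = 0.82 s.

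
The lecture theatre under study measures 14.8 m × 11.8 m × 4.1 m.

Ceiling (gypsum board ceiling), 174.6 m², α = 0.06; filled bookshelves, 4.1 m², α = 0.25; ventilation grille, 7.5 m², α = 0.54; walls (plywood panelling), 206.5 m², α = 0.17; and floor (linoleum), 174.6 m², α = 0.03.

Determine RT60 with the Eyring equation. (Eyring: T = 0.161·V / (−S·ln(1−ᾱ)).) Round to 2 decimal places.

Total surface area S = 174.6 + 4.1 + 7.5 + 206.5 + 174.6 = 567.3 m².
Absorption A = 174.6×0.06 + 4.1×0.25 + 7.5×0.54 + 206.5×0.17 + 174.6×0.03 = 55.894 sabins.
Mean coefficient ᾱ = A/S = 0.0985.
−S·ln(1−ᾱ) = −567.3 × ln(1 − 0.0985) = 58.826.
V = 14.8 × 11.8 × 4.1 = 716.024 m³.
RT60 = 0.161 × 716.024 / 58.826 = 1.96 s.

1.96 seconds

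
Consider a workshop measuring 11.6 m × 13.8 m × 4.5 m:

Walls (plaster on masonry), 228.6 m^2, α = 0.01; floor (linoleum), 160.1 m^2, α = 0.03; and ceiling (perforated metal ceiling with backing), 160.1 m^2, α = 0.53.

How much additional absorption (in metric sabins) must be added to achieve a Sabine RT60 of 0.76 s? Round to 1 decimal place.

Equivalent absorption area: A₁ = 228.6×0.01 + 160.1×0.03 + 160.1×0.53 = 91.942 m^2.
Target A₂ = 0.161·720.36/0.76 = 152.603 sabins (V = 720.36 m³).
Shortfall: 152.603 − 91.942 = 60.7 sabins.

60.7 sabins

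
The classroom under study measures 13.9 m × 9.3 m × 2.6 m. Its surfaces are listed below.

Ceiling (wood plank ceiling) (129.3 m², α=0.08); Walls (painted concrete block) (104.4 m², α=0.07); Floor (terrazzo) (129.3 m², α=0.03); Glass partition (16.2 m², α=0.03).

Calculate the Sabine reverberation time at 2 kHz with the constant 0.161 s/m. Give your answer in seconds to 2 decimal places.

Equivalent absorption area: A = 129.3×0.08 + 104.4×0.07 + 129.3×0.03 + 16.2×0.03 = 22.017 m².
Volume V = 13.9 × 9.3 × 2.6 = 336.102 m³.
Sabine: RT60 = 0.161 × 336.102 / 22.017 = 2.46 s.

2.46 s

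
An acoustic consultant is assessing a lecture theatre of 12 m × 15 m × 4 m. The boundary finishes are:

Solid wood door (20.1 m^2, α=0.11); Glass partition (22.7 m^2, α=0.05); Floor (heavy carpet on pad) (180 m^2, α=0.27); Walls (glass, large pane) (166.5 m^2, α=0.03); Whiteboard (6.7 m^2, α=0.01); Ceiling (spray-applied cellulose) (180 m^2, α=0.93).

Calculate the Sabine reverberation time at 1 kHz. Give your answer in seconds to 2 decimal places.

0.52 s

Total absorption A = 20.1·0.11 + 22.7·0.05 + 180·0.27 + 166.5·0.03 + 6.7·0.01 + 180·0.93
  = 2.211 + 1.135 + 48.600 + 4.995 + 0.067 + 167.400 = 224.408 m^2 sabins.
Volume V = 12 × 15 × 4 = 720 m³.
T = 0.161 V/A = 0.161·720/224.408 = 0.52 s.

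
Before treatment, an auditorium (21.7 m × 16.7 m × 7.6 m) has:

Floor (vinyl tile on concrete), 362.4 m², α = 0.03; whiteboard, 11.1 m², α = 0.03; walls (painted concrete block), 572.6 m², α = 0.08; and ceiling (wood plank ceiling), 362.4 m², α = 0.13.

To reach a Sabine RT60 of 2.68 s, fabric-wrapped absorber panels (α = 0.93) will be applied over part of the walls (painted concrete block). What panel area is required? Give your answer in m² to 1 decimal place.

A₁ = Σ Sᵢαᵢ = 362.4*0.03 + 11.1*0.03 + 572.6*0.08 + 362.4*0.13 = 104.125 sabins.
Required A₂ = 0.161·2754.164/2.68 = 165.455 sabins.
ΔA needed = 165.455 − 104.125 = 61.330 sabins.
Net gain per m²: Δα = 0.93 − 0.08 = 0.85.
Panel area = 61.330 / 0.85 = 72.2 m².

72.2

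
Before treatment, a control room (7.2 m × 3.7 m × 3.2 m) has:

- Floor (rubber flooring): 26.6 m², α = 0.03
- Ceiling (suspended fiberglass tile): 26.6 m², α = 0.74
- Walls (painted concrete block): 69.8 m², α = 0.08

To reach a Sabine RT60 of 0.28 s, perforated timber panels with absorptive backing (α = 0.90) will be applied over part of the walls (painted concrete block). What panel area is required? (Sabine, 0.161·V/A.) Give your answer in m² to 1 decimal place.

Total absorption A₁ = 26.6*0.03 + 26.6*0.74 + 69.8*0.08
  = 0.798 + 19.684 + 5.584 = 26.066 m² sabins.
Required A₂ = 0.161·85.248/0.28 = 49.018 sabins.
Absorption to add: 49.018 − 26.066 = 22.952 sabins.
Net gain per m²: Δα = 0.90 − 0.08 = 0.82.
Panel area = 22.952 / 0.82 = 28.0 m².

28.0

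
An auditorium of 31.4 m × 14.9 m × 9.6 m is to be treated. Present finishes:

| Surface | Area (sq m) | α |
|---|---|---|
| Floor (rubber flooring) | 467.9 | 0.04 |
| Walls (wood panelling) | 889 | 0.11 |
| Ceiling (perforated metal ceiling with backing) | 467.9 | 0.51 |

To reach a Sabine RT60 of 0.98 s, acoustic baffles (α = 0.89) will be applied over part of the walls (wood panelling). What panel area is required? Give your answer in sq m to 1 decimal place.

Summing Sᵢαᵢ: 18.716 + 97.790 + 238.629 → A₁ = 355.135 sabins.
Required A₂ = 0.161·4491.456/0.98 = 737.882 sabins.
ΔA needed = 737.882 − 355.135 = 382.747 sabins.
Net gain per sq m: Δα = 0.89 − 0.11 = 0.78.
Area = ΔA/Δα = 382.747/0.78 = 490.7 sq m.

490.7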